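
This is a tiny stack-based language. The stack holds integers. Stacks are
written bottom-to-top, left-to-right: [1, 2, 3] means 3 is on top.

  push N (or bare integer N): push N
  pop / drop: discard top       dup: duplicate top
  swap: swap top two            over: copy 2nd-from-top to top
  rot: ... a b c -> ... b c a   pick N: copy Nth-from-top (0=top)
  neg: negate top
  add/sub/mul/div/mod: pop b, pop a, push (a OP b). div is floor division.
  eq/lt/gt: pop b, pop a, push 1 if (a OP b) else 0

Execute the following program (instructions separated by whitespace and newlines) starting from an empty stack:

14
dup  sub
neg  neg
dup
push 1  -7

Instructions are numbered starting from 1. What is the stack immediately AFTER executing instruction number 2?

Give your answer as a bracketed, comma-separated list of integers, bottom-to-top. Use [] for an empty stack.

Step 1 ('14'): [14]
Step 2 ('dup'): [14, 14]

Answer: [14, 14]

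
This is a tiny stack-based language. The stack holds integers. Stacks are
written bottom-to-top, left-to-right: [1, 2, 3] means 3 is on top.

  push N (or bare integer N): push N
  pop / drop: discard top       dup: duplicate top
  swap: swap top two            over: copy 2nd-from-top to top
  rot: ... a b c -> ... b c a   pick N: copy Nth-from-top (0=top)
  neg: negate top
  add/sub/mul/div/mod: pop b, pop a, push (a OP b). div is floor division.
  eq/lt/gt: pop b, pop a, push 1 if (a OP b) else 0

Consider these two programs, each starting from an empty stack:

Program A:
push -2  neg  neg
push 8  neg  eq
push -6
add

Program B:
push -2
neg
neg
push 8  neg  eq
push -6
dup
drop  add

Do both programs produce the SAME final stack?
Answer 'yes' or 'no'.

Program A trace:
  After 'push -2': [-2]
  After 'neg': [2]
  After 'neg': [-2]
  After 'push 8': [-2, 8]
  After 'neg': [-2, -8]
  After 'eq': [0]
  After 'push -6': [0, -6]
  After 'add': [-6]
Program A final stack: [-6]

Program B trace:
  After 'push -2': [-2]
  After 'neg': [2]
  After 'neg': [-2]
  After 'push 8': [-2, 8]
  After 'neg': [-2, -8]
  After 'eq': [0]
  After 'push -6': [0, -6]
  After 'dup': [0, -6, -6]
  After 'drop': [0, -6]
  After 'add': [-6]
Program B final stack: [-6]
Same: yes

Answer: yes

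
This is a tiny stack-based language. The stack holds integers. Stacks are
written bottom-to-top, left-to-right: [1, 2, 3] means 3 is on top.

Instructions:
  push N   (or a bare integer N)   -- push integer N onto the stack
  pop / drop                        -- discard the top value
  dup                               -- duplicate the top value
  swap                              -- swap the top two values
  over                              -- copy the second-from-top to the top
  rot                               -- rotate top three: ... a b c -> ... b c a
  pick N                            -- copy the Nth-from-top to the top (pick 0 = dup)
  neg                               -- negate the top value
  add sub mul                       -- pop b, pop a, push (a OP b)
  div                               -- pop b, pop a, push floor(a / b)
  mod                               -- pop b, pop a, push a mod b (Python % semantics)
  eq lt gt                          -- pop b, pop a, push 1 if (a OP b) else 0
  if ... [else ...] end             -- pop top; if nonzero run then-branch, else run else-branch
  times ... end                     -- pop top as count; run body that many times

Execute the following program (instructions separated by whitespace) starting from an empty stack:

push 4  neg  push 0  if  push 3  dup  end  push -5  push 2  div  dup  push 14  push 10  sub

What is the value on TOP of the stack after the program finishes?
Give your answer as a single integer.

After 'push 4': [4]
After 'neg': [-4]
After 'push 0': [-4, 0]
After 'if': [-4]
After 'push -5': [-4, -5]
After 'push 2': [-4, -5, 2]
After 'div': [-4, -3]
After 'dup': [-4, -3, -3]
After 'push 14': [-4, -3, -3, 14]
After 'push 10': [-4, -3, -3, 14, 10]
After 'sub': [-4, -3, -3, 4]

Answer: 4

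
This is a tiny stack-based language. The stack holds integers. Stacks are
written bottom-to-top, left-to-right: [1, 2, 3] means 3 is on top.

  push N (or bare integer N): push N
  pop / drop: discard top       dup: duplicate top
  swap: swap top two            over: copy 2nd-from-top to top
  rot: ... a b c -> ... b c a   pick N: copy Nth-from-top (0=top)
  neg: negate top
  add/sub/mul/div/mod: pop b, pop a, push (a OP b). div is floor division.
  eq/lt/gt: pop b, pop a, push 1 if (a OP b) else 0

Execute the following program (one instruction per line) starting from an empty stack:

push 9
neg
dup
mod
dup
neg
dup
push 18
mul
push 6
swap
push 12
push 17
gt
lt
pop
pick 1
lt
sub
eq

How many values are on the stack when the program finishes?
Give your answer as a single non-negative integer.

After 'push 9': stack = [9] (depth 1)
After 'neg': stack = [-9] (depth 1)
After 'dup': stack = [-9, -9] (depth 2)
After 'mod': stack = [0] (depth 1)
After 'dup': stack = [0, 0] (depth 2)
After 'neg': stack = [0, 0] (depth 2)
After 'dup': stack = [0, 0, 0] (depth 3)
After 'push 18': stack = [0, 0, 0, 18] (depth 4)
After 'mul': stack = [0, 0, 0] (depth 3)
After 'push 6': stack = [0, 0, 0, 6] (depth 4)
After 'swap': stack = [0, 0, 6, 0] (depth 4)
After 'push 12': stack = [0, 0, 6, 0, 12] (depth 5)
After 'push 17': stack = [0, 0, 6, 0, 12, 17] (depth 6)
After 'gt': stack = [0, 0, 6, 0, 0] (depth 5)
After 'lt': stack = [0, 0, 6, 0] (depth 4)
After 'pop': stack = [0, 0, 6] (depth 3)
After 'pick 1': stack = [0, 0, 6, 0] (depth 4)
After 'lt': stack = [0, 0, 0] (depth 3)
After 'sub': stack = [0, 0] (depth 2)
After 'eq': stack = [1] (depth 1)

Answer: 1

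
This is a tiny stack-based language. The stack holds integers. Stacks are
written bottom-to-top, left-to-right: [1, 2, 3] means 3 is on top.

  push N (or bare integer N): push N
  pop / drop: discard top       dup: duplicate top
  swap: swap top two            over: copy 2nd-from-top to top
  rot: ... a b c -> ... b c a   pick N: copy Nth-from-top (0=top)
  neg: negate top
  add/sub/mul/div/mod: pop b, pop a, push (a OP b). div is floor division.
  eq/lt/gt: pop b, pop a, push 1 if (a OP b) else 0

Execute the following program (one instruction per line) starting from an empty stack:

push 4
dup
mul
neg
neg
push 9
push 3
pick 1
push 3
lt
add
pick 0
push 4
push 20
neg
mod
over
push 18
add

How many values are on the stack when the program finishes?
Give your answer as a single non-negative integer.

Answer: 6

Derivation:
After 'push 4': stack = [4] (depth 1)
After 'dup': stack = [4, 4] (depth 2)
After 'mul': stack = [16] (depth 1)
After 'neg': stack = [-16] (depth 1)
After 'neg': stack = [16] (depth 1)
After 'push 9': stack = [16, 9] (depth 2)
After 'push 3': stack = [16, 9, 3] (depth 3)
After 'pick 1': stack = [16, 9, 3, 9] (depth 4)
After 'push 3': stack = [16, 9, 3, 9, 3] (depth 5)
After 'lt': stack = [16, 9, 3, 0] (depth 4)
After 'add': stack = [16, 9, 3] (depth 3)
After 'pick 0': stack = [16, 9, 3, 3] (depth 4)
After 'push 4': stack = [16, 9, 3, 3, 4] (depth 5)
After 'push 20': stack = [16, 9, 3, 3, 4, 20] (depth 6)
After 'neg': stack = [16, 9, 3, 3, 4, -20] (depth 6)
After 'mod': stack = [16, 9, 3, 3, -16] (depth 5)
After 'over': stack = [16, 9, 3, 3, -16, 3] (depth 6)
After 'push 18': stack = [16, 9, 3, 3, -16, 3, 18] (depth 7)
After 'add': stack = [16, 9, 3, 3, -16, 21] (depth 6)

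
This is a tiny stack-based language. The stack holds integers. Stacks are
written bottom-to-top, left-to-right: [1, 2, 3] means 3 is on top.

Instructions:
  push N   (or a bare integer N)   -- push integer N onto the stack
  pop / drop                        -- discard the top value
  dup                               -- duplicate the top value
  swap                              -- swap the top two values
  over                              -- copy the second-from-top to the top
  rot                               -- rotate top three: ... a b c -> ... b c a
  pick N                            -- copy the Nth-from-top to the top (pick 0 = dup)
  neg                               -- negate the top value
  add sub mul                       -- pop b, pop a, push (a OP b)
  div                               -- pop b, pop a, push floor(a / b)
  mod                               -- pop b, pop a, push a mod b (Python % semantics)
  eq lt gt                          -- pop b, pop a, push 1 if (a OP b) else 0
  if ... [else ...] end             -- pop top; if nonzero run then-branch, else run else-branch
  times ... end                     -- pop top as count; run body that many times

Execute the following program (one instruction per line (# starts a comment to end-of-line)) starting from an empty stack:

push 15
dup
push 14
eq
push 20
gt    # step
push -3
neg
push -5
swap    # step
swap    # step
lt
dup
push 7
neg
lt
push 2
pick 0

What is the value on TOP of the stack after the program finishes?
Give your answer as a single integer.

Answer: 2

Derivation:
After 'push 15': [15]
After 'dup': [15, 15]
After 'push 14': [15, 15, 14]
After 'eq': [15, 0]
After 'push 20': [15, 0, 20]
After 'gt': [15, 0]
After 'push -3': [15, 0, -3]
After 'neg': [15, 0, 3]
After 'push -5': [15, 0, 3, -5]
After 'swap': [15, 0, -5, 3]
After 'swap': [15, 0, 3, -5]
After 'lt': [15, 0, 0]
After 'dup': [15, 0, 0, 0]
After 'push 7': [15, 0, 0, 0, 7]
After 'neg': [15, 0, 0, 0, -7]
After 'lt': [15, 0, 0, 0]
After 'push 2': [15, 0, 0, 0, 2]
After 'pick 0': [15, 0, 0, 0, 2, 2]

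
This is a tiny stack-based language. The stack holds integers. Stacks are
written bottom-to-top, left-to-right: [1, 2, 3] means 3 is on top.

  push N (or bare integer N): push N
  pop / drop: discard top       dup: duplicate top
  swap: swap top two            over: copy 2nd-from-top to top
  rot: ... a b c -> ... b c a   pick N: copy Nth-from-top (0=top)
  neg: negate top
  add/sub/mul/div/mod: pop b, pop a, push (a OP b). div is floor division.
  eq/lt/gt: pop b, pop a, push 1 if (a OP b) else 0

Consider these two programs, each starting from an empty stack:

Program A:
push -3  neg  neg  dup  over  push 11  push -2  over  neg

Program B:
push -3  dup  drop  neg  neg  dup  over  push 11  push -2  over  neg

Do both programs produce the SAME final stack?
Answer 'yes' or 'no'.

Answer: yes

Derivation:
Program A trace:
  After 'push -3': [-3]
  After 'neg': [3]
  After 'neg': [-3]
  After 'dup': [-3, -3]
  After 'over': [-3, -3, -3]
  After 'push 11': [-3, -3, -3, 11]
  After 'push -2': [-3, -3, -3, 11, -2]
  After 'over': [-3, -3, -3, 11, -2, 11]
  After 'neg': [-3, -3, -3, 11, -2, -11]
Program A final stack: [-3, -3, -3, 11, -2, -11]

Program B trace:
  After 'push -3': [-3]
  After 'dup': [-3, -3]
  After 'drop': [-3]
  After 'neg': [3]
  After 'neg': [-3]
  After 'dup': [-3, -3]
  After 'over': [-3, -3, -3]
  After 'push 11': [-3, -3, -3, 11]
  After 'push -2': [-3, -3, -3, 11, -2]
  After 'over': [-3, -3, -3, 11, -2, 11]
  After 'neg': [-3, -3, -3, 11, -2, -11]
Program B final stack: [-3, -3, -3, 11, -2, -11]
Same: yes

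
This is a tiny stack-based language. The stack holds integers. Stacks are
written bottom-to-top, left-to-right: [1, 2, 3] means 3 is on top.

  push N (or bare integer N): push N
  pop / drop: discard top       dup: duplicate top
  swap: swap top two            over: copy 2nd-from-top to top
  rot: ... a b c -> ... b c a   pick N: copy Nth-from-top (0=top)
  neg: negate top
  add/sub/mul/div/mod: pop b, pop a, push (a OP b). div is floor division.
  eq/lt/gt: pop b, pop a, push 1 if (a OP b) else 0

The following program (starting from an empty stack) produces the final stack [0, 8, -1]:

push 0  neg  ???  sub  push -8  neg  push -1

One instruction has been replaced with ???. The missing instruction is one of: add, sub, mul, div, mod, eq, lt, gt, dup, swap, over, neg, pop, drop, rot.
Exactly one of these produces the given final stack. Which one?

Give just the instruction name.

Answer: dup

Derivation:
Stack before ???: [0]
Stack after ???:  [0, 0]
The instruction that transforms [0] -> [0, 0] is: dup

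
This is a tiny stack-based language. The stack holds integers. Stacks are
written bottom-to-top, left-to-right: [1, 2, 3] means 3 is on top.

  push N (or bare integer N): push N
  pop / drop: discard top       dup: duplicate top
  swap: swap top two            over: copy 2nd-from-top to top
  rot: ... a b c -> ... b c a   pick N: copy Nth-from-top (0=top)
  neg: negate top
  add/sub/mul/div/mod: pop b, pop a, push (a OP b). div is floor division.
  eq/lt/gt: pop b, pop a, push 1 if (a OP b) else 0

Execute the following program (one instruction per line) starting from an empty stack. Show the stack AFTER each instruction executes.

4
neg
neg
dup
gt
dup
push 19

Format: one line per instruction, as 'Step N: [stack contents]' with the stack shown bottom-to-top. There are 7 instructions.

Step 1: [4]
Step 2: [-4]
Step 3: [4]
Step 4: [4, 4]
Step 5: [0]
Step 6: [0, 0]
Step 7: [0, 0, 19]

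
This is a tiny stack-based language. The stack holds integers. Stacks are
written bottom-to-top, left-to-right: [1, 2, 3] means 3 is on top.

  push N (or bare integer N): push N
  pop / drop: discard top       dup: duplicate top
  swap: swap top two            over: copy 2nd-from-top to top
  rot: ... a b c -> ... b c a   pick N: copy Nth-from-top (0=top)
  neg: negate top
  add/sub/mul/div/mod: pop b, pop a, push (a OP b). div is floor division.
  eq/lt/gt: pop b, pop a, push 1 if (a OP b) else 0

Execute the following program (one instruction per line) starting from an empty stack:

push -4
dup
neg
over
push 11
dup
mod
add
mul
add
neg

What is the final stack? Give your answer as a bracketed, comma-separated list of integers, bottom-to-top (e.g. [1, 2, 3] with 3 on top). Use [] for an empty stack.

Answer: [20]

Derivation:
After 'push -4': [-4]
After 'dup': [-4, -4]
After 'neg': [-4, 4]
After 'over': [-4, 4, -4]
After 'push 11': [-4, 4, -4, 11]
After 'dup': [-4, 4, -4, 11, 11]
After 'mod': [-4, 4, -4, 0]
After 'add': [-4, 4, -4]
After 'mul': [-4, -16]
After 'add': [-20]
After 'neg': [20]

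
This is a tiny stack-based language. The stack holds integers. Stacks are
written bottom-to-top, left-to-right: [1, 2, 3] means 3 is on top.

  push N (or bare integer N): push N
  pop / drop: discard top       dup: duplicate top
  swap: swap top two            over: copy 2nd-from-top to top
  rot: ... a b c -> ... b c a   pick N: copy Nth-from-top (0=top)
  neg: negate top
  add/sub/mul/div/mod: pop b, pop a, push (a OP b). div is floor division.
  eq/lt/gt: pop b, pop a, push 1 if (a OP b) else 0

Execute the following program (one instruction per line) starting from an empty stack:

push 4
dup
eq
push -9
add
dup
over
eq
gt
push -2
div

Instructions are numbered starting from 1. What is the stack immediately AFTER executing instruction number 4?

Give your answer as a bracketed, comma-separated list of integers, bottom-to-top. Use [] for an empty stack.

Step 1 ('push 4'): [4]
Step 2 ('dup'): [4, 4]
Step 3 ('eq'): [1]
Step 4 ('push -9'): [1, -9]

Answer: [1, -9]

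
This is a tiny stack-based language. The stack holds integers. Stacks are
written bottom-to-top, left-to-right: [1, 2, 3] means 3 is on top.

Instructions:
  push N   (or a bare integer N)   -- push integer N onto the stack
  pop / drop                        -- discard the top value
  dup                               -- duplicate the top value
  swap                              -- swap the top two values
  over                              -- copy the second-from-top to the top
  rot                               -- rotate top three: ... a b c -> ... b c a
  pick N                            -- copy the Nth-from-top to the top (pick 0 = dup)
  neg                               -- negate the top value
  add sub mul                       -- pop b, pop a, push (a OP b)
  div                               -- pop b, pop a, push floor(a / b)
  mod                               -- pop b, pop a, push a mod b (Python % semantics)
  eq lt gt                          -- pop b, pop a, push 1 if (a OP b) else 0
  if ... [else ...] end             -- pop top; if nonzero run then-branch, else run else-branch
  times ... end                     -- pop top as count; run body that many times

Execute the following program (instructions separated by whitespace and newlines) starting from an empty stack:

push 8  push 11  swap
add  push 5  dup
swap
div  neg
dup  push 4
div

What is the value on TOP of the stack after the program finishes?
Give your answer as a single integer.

After 'push 8': [8]
After 'push 11': [8, 11]
After 'swap': [11, 8]
After 'add': [19]
After 'push 5': [19, 5]
After 'dup': [19, 5, 5]
After 'swap': [19, 5, 5]
After 'div': [19, 1]
After 'neg': [19, -1]
After 'dup': [19, -1, -1]
After 'push 4': [19, -1, -1, 4]
After 'div': [19, -1, -1]

Answer: -1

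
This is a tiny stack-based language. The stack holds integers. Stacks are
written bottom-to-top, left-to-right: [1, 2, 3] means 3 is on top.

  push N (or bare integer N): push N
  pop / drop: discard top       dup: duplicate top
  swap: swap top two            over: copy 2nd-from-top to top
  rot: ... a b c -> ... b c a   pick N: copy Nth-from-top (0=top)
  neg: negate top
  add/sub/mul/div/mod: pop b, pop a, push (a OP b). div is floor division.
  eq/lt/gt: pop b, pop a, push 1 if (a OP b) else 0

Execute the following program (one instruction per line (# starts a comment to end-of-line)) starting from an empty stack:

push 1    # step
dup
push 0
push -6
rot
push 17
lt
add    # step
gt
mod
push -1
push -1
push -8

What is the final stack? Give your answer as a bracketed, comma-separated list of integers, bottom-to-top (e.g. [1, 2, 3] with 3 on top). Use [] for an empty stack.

After 'push 1': [1]
After 'dup': [1, 1]
After 'push 0': [1, 1, 0]
After 'push -6': [1, 1, 0, -6]
After 'rot': [1, 0, -6, 1]
After 'push 17': [1, 0, -6, 1, 17]
After 'lt': [1, 0, -6, 1]
After 'add': [1, 0, -5]
After 'gt': [1, 1]
After 'mod': [0]
After 'push -1': [0, -1]
After 'push -1': [0, -1, -1]
After 'push -8': [0, -1, -1, -8]

Answer: [0, -1, -1, -8]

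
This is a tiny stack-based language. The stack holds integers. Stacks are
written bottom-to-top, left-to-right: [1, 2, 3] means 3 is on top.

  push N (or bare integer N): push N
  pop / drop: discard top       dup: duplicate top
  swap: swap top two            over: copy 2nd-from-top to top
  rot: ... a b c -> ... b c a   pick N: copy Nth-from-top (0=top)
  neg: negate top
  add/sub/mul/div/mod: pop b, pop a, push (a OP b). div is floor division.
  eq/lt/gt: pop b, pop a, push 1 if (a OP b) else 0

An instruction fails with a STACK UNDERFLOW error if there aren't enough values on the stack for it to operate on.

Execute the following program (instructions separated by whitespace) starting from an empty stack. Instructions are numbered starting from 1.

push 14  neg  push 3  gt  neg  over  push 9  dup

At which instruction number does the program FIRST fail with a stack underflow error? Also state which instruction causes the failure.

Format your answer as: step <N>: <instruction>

Step 1 ('push 14'): stack = [14], depth = 1
Step 2 ('neg'): stack = [-14], depth = 1
Step 3 ('push 3'): stack = [-14, 3], depth = 2
Step 4 ('gt'): stack = [0], depth = 1
Step 5 ('neg'): stack = [0], depth = 1
Step 6 ('over'): needs 2 value(s) but depth is 1 — STACK UNDERFLOW

Answer: step 6: over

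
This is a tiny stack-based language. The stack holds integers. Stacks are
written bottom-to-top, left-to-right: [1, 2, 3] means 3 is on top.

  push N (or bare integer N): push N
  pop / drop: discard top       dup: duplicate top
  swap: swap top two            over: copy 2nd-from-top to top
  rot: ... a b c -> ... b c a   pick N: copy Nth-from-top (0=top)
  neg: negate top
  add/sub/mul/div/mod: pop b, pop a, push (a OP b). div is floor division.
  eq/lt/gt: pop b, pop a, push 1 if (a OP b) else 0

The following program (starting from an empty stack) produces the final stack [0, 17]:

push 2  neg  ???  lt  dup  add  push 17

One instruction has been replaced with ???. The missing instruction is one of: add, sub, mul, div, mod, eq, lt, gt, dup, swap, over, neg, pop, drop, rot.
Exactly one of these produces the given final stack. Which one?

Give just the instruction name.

Answer: dup

Derivation:
Stack before ???: [-2]
Stack after ???:  [-2, -2]
The instruction that transforms [-2] -> [-2, -2] is: dup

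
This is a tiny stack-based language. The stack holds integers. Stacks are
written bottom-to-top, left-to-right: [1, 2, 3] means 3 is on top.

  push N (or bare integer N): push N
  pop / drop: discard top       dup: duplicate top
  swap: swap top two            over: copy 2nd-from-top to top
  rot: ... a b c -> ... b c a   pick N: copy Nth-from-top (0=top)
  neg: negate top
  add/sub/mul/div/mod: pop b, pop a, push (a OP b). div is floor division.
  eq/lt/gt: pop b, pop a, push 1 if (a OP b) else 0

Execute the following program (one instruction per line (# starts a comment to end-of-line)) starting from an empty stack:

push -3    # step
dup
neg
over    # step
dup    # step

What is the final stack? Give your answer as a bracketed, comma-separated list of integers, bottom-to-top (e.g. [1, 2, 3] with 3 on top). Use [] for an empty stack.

Answer: [-3, 3, -3, -3]

Derivation:
After 'push -3': [-3]
After 'dup': [-3, -3]
After 'neg': [-3, 3]
After 'over': [-3, 3, -3]
After 'dup': [-3, 3, -3, -3]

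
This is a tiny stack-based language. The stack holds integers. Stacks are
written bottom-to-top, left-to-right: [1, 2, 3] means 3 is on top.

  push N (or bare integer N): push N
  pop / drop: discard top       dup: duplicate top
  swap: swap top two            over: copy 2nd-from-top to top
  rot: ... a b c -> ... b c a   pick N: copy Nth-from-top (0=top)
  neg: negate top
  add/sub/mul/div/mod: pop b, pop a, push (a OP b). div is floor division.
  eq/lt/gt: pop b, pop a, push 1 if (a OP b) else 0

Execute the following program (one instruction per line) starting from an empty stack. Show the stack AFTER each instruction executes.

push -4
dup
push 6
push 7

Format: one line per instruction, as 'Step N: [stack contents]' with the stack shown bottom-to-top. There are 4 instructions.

Step 1: [-4]
Step 2: [-4, -4]
Step 3: [-4, -4, 6]
Step 4: [-4, -4, 6, 7]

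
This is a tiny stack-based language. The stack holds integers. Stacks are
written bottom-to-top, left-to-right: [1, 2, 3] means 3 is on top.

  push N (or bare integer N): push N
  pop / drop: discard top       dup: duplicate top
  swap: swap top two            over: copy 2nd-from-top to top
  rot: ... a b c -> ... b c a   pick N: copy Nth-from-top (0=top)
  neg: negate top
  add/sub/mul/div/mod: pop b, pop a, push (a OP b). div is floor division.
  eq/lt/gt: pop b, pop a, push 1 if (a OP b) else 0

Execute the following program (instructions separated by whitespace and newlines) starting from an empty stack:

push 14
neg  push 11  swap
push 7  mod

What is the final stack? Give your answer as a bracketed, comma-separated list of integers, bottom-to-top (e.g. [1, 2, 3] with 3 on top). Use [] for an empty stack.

Answer: [11, 0]

Derivation:
After 'push 14': [14]
After 'neg': [-14]
After 'push 11': [-14, 11]
After 'swap': [11, -14]
After 'push 7': [11, -14, 7]
After 'mod': [11, 0]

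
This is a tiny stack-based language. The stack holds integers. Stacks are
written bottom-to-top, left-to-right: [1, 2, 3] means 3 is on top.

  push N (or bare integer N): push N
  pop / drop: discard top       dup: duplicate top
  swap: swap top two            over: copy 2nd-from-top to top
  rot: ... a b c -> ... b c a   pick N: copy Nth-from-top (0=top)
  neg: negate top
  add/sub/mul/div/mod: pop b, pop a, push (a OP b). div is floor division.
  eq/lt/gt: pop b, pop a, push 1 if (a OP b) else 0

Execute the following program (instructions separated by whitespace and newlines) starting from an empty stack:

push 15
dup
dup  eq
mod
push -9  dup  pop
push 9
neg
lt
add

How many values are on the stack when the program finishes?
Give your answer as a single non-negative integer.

After 'push 15': stack = [15] (depth 1)
After 'dup': stack = [15, 15] (depth 2)
After 'dup': stack = [15, 15, 15] (depth 3)
After 'eq': stack = [15, 1] (depth 2)
After 'mod': stack = [0] (depth 1)
After 'push -9': stack = [0, -9] (depth 2)
After 'dup': stack = [0, -9, -9] (depth 3)
After 'pop': stack = [0, -9] (depth 2)
After 'push 9': stack = [0, -9, 9] (depth 3)
After 'neg': stack = [0, -9, -9] (depth 3)
After 'lt': stack = [0, 0] (depth 2)
After 'add': stack = [0] (depth 1)

Answer: 1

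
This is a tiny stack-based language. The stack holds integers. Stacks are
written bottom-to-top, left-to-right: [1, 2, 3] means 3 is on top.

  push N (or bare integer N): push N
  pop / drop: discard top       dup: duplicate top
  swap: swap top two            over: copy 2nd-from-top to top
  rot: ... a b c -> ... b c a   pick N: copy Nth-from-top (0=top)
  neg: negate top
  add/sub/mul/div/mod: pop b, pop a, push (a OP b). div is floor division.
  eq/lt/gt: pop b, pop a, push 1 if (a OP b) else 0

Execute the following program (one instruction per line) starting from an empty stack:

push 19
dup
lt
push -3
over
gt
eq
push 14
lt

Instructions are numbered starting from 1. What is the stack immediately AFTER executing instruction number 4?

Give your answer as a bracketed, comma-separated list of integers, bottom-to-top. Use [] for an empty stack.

Answer: [0, -3]

Derivation:
Step 1 ('push 19'): [19]
Step 2 ('dup'): [19, 19]
Step 3 ('lt'): [0]
Step 4 ('push -3'): [0, -3]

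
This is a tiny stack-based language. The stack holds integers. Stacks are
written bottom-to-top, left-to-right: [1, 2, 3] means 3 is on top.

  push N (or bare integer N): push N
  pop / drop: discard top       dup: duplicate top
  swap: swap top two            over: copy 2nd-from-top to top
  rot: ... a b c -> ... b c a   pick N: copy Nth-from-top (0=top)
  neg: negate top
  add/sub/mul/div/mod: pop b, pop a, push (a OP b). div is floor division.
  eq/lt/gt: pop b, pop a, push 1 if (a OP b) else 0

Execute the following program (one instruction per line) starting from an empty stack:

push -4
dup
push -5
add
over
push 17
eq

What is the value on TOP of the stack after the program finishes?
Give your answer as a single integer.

After 'push -4': [-4]
After 'dup': [-4, -4]
After 'push -5': [-4, -4, -5]
After 'add': [-4, -9]
After 'over': [-4, -9, -4]
After 'push 17': [-4, -9, -4, 17]
After 'eq': [-4, -9, 0]

Answer: 0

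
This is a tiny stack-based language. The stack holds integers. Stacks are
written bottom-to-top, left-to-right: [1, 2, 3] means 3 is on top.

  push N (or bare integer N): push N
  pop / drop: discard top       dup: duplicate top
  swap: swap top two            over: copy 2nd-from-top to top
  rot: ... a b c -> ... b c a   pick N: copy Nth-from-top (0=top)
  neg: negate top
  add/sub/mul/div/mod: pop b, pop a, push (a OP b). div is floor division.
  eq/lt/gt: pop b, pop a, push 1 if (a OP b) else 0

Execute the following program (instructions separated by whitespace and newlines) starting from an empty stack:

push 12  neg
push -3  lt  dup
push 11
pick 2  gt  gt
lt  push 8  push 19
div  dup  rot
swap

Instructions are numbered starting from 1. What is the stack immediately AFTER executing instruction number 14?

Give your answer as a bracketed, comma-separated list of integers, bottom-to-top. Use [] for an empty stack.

Step 1 ('push 12'): [12]
Step 2 ('neg'): [-12]
Step 3 ('push -3'): [-12, -3]
Step 4 ('lt'): [1]
Step 5 ('dup'): [1, 1]
Step 6 ('push 11'): [1, 1, 11]
Step 7 ('pick 2'): [1, 1, 11, 1]
Step 8 ('gt'): [1, 1, 1]
Step 9 ('gt'): [1, 0]
Step 10 ('lt'): [0]
Step 11 ('push 8'): [0, 8]
Step 12 ('push 19'): [0, 8, 19]
Step 13 ('div'): [0, 0]
Step 14 ('dup'): [0, 0, 0]

Answer: [0, 0, 0]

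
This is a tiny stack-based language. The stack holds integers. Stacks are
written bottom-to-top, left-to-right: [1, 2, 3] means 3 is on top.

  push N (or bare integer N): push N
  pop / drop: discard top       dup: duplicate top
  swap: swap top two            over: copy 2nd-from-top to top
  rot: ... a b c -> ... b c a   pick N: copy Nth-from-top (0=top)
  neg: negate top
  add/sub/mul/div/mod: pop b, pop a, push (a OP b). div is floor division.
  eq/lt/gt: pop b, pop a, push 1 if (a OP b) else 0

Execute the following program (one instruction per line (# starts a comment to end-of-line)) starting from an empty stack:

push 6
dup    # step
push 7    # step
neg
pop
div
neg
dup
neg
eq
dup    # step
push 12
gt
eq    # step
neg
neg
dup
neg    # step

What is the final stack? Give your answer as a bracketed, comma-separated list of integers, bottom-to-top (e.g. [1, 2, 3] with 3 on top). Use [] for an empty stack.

After 'push 6': [6]
After 'dup': [6, 6]
After 'push 7': [6, 6, 7]
After 'neg': [6, 6, -7]
After 'pop': [6, 6]
After 'div': [1]
After 'neg': [-1]
After 'dup': [-1, -1]
After 'neg': [-1, 1]
After 'eq': [0]
After 'dup': [0, 0]
After 'push 12': [0, 0, 12]
After 'gt': [0, 0]
After 'eq': [1]
After 'neg': [-1]
After 'neg': [1]
After 'dup': [1, 1]
After 'neg': [1, -1]

Answer: [1, -1]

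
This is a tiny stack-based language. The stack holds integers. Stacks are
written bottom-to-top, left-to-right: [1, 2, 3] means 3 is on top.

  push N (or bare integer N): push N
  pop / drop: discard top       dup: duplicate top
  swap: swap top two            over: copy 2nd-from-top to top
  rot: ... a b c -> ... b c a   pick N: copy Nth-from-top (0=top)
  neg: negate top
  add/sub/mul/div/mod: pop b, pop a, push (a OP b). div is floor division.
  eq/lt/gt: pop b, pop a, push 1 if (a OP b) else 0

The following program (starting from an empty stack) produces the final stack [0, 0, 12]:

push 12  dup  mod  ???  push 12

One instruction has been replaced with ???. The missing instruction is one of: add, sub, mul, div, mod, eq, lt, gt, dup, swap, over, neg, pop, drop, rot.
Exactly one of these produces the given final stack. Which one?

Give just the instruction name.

Stack before ???: [0]
Stack after ???:  [0, 0]
The instruction that transforms [0] -> [0, 0] is: dup

Answer: dup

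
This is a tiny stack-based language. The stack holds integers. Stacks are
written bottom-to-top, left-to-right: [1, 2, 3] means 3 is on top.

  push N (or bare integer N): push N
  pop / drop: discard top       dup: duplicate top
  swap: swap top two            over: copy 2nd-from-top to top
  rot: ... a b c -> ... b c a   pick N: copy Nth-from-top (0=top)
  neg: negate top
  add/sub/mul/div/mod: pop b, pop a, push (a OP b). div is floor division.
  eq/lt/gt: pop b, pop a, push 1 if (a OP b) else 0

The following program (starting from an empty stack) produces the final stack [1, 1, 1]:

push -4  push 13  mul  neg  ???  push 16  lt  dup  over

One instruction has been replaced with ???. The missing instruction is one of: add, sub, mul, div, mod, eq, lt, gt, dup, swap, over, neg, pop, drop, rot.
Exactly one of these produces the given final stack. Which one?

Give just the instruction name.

Stack before ???: [52]
Stack after ???:  [-52]
The instruction that transforms [52] -> [-52] is: neg

Answer: neg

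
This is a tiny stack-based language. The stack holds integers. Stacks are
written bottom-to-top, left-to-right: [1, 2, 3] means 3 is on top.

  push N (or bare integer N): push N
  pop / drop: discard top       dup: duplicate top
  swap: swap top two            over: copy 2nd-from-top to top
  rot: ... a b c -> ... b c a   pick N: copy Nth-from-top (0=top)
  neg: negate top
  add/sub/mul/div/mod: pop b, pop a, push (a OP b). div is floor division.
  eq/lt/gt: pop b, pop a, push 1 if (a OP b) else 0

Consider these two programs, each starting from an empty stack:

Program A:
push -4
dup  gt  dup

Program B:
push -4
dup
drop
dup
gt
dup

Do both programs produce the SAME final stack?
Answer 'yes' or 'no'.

Program A trace:
  After 'push -4': [-4]
  After 'dup': [-4, -4]
  After 'gt': [0]
  After 'dup': [0, 0]
Program A final stack: [0, 0]

Program B trace:
  After 'push -4': [-4]
  After 'dup': [-4, -4]
  After 'drop': [-4]
  After 'dup': [-4, -4]
  After 'gt': [0]
  After 'dup': [0, 0]
Program B final stack: [0, 0]
Same: yes

Answer: yes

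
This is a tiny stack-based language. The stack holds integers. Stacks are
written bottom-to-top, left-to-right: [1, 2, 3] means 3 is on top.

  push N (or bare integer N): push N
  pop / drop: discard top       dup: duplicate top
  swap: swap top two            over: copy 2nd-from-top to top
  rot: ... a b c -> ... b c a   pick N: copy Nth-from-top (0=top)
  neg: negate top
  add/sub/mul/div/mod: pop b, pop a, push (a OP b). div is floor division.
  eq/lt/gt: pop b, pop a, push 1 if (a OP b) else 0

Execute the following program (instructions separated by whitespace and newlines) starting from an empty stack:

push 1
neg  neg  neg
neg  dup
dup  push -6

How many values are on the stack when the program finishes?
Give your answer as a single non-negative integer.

Answer: 4

Derivation:
After 'push 1': stack = [1] (depth 1)
After 'neg': stack = [-1] (depth 1)
After 'neg': stack = [1] (depth 1)
After 'neg': stack = [-1] (depth 1)
After 'neg': stack = [1] (depth 1)
After 'dup': stack = [1, 1] (depth 2)
After 'dup': stack = [1, 1, 1] (depth 3)
After 'push -6': stack = [1, 1, 1, -6] (depth 4)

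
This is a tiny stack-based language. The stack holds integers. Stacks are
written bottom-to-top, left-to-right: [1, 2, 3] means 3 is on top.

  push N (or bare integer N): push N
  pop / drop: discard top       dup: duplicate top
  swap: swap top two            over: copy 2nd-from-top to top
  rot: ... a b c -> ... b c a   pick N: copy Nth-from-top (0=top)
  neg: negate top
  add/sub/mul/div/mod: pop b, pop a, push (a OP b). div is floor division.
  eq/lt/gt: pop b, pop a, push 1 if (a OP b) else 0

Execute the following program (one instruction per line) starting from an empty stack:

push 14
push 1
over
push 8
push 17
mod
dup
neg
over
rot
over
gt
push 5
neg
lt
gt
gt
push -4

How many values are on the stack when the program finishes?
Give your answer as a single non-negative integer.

After 'push 14': stack = [14] (depth 1)
After 'push 1': stack = [14, 1] (depth 2)
After 'over': stack = [14, 1, 14] (depth 3)
After 'push 8': stack = [14, 1, 14, 8] (depth 4)
After 'push 17': stack = [14, 1, 14, 8, 17] (depth 5)
After 'mod': stack = [14, 1, 14, 8] (depth 4)
After 'dup': stack = [14, 1, 14, 8, 8] (depth 5)
After 'neg': stack = [14, 1, 14, 8, -8] (depth 5)
After 'over': stack = [14, 1, 14, 8, -8, 8] (depth 6)
After 'rot': stack = [14, 1, 14, -8, 8, 8] (depth 6)
After 'over': stack = [14, 1, 14, -8, 8, 8, 8] (depth 7)
After 'gt': stack = [14, 1, 14, -8, 8, 0] (depth 6)
After 'push 5': stack = [14, 1, 14, -8, 8, 0, 5] (depth 7)
After 'neg': stack = [14, 1, 14, -8, 8, 0, -5] (depth 7)
After 'lt': stack = [14, 1, 14, -8, 8, 0] (depth 6)
After 'gt': stack = [14, 1, 14, -8, 1] (depth 5)
After 'gt': stack = [14, 1, 14, 0] (depth 4)
After 'push -4': stack = [14, 1, 14, 0, -4] (depth 5)

Answer: 5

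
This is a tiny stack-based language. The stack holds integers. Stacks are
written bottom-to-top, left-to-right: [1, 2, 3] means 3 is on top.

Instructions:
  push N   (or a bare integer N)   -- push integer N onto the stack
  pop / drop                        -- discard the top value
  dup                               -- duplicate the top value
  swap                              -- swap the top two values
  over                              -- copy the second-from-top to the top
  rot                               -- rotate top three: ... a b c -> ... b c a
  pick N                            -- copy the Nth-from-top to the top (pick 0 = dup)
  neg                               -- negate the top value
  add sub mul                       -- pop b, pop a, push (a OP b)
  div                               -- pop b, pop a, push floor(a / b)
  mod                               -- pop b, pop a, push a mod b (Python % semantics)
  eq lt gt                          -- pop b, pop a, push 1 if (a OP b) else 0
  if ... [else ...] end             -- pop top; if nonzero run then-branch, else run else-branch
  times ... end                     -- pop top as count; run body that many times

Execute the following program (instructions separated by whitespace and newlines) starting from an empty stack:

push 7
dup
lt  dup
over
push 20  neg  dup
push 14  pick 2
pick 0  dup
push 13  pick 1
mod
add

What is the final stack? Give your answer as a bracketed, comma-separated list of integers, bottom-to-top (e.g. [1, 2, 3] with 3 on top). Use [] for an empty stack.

After 'push 7': [7]
After 'dup': [7, 7]
After 'lt': [0]
After 'dup': [0, 0]
After 'over': [0, 0, 0]
After 'push 20': [0, 0, 0, 20]
After 'neg': [0, 0, 0, -20]
After 'dup': [0, 0, 0, -20, -20]
After 'push 14': [0, 0, 0, -20, -20, 14]
After 'pick 2': [0, 0, 0, -20, -20, 14, -20]
After 'pick 0': [0, 0, 0, -20, -20, 14, -20, -20]
After 'dup': [0, 0, 0, -20, -20, 14, -20, -20, -20]
After 'push 13': [0, 0, 0, -20, -20, 14, -20, -20, -20, 13]
After 'pick 1': [0, 0, 0, -20, -20, 14, -20, -20, -20, 13, -20]
After 'mod': [0, 0, 0, -20, -20, 14, -20, -20, -20, -7]
After 'add': [0, 0, 0, -20, -20, 14, -20, -20, -27]

Answer: [0, 0, 0, -20, -20, 14, -20, -20, -27]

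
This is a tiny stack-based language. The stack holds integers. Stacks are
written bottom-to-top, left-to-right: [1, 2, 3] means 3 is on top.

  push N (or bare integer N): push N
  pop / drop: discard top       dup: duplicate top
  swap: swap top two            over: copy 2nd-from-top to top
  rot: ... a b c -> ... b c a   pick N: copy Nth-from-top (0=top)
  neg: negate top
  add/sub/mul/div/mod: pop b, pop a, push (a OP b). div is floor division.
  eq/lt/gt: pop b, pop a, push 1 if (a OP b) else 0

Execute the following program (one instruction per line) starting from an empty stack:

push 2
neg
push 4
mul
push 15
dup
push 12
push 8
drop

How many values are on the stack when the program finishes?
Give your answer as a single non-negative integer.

Answer: 4

Derivation:
After 'push 2': stack = [2] (depth 1)
After 'neg': stack = [-2] (depth 1)
After 'push 4': stack = [-2, 4] (depth 2)
After 'mul': stack = [-8] (depth 1)
After 'push 15': stack = [-8, 15] (depth 2)
After 'dup': stack = [-8, 15, 15] (depth 3)
After 'push 12': stack = [-8, 15, 15, 12] (depth 4)
After 'push 8': stack = [-8, 15, 15, 12, 8] (depth 5)
After 'drop': stack = [-8, 15, 15, 12] (depth 4)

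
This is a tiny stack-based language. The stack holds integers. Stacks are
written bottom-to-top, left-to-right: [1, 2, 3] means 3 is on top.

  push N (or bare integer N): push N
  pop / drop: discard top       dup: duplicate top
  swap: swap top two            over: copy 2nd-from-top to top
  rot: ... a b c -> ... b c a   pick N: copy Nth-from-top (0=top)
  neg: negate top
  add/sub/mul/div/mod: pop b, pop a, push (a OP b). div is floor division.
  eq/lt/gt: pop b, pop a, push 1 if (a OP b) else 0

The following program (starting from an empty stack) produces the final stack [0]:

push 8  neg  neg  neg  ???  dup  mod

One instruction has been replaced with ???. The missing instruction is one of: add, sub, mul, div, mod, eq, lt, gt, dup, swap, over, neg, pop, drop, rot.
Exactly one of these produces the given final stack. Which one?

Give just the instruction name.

Stack before ???: [-8]
Stack after ???:  [8]
The instruction that transforms [-8] -> [8] is: neg

Answer: neg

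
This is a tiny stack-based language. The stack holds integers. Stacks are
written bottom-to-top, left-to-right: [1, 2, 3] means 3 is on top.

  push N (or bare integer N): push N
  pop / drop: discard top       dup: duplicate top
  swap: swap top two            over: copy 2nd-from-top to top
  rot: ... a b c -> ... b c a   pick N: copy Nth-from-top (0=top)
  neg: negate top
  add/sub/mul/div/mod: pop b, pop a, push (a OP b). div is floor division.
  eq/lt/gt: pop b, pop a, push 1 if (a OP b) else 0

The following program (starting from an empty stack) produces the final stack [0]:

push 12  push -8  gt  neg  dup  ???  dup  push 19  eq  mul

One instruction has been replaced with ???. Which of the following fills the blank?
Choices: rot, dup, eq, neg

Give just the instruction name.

Stack before ???: [-1, -1]
Stack after ???:  [1]
Checking each choice:
  rot: stack underflow (need 3, have 2)
  dup: produces [-1, -1, 0]
  eq: MATCH
  neg: produces [-1, 0]


Answer: eq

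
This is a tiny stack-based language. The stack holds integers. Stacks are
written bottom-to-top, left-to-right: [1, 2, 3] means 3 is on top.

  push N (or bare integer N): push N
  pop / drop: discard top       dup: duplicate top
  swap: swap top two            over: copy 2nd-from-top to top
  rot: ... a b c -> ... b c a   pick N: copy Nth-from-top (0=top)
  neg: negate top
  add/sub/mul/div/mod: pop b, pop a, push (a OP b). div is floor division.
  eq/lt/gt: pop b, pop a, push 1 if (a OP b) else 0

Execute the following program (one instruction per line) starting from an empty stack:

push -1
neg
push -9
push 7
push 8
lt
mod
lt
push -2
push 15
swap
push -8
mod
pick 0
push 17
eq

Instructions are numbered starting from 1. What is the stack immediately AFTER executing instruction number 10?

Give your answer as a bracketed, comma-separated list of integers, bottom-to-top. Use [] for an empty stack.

Answer: [0, -2, 15]

Derivation:
Step 1 ('push -1'): [-1]
Step 2 ('neg'): [1]
Step 3 ('push -9'): [1, -9]
Step 4 ('push 7'): [1, -9, 7]
Step 5 ('push 8'): [1, -9, 7, 8]
Step 6 ('lt'): [1, -9, 1]
Step 7 ('mod'): [1, 0]
Step 8 ('lt'): [0]
Step 9 ('push -2'): [0, -2]
Step 10 ('push 15'): [0, -2, 15]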